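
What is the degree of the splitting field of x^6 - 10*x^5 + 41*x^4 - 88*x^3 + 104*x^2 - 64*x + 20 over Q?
The degree of the splitting field over Q equals the order of the Galois group, so first determine the group. The polynomial f is an irreducible sextic over Q, so G = Gal(f/Q) is one of the 16 transitive subgroups 6T1, ..., 6T16 of S_6. The discriminant of f is -48037888, which is not a perfect square, so G is not contained in A_6. The transitive groups of degree 6 not contained in A_6 are: C_6 (6T1, order 6), S_3 (6T2, order 6), D_6 (6T3, order 12), C_3 x S_3 (6T5, order 18), A_4 x C_2 (6T6, order 24), S_4 (6T8, order 24), S_3 x S_3 (6T9, order 36), S_4 x C_2 (6T11, order 48), (S_3 x S_3) : C_2 (6T13, order 72), PGL(2,5) (6T14, order 120), S_6 (6T16, order 720). By Dedekind's theorem, for a prime p not dividing disc(f) the degrees of the irreducible factors of f mod p form the cycle type of an element of G. Factoring f modulo the 29 such primes p <= 113 (skipping 2, which divides the discriminant), each new pattern first appears at: mod 3: f = (x^6 + 2x^5 + 2x^4 + 2x^3 + 2x^2 + 2x + 2), pattern 6; mod 5: f = (x)(x^2 + 3)(x^3 + 3x + 2), pattern 3+2+1; mod 7: f = (x^2 + x + 6)(x^4 + 3x^3 + 4x^2 + 2x + 1), pattern 4+2; mod 17: f = (x^3 + 12x^2 + 8x + 4)(x^3 + 12x^2 + 8x + 5), pattern 3+3; mod 19: f = (x^2 + 2x + 8)(x^2 + 8x + 2)(x^2 + 18x + 6), pattern 2+2+2; mod 37: f = (x + 8)(x + 33)(x^2 + 24x + 1)(x^2 + 36x + 4), pattern 2+2+1+1; mod 41: f = (x + 1)(x + 3)(x + 32)(x^3 + 36x^2 + 8x + 19), pattern 3+1+1+1; mod 113: f = (x + 7)(x + 25)(x + 76)(x + 101)(x^2 + 7x + 92), pattern 2+1+1+1+1. No other pattern occurs in this range, so the set of observed cycle types is {6, 3+2+1, 4+2, 3+3, 2+2+2, 2+2+1+1, 3+1+1+1, 2+1+1+1+1}. The candidates containing elements of all these cycle types are (S_3 x S_3) : C_2 (6T13) of order 72, S_6 (6T16) of order 720; the others are excluded. The observed types are precisely the cycle types that occur in (S_3 x S_3) : C_2 (6T13) (apart from the identity). Each of the other remaining candidates has further cycle types, and by the Chebotarev density theorem the matching factorization patterns would occur for a proportion of primes equal to their share of the group: S_6 (6T16) additionally contains elements of type 5+1, 4+1+1 (234 of its 720 elements, about 32% of primes). None of the 29 primes tested shows any such pattern (for each of these groups the chance of that is below 10^-4), which rules them out. Hence G = (S_3 x S_3) : C_2 (6T13), of order 72. The Galois group (S_3 x S_3) : C_2 (6T13) has order 72, so the splitting field has degree 72 over Q.

72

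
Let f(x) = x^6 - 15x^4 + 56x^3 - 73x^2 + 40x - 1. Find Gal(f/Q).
S_4, S_4(6d), the S_4-action on 6 points inside A_6

The polynomial f is an irreducible sextic over Q, so G = Gal(f/Q) is one of the 16 transitive subgroups 6T1, ..., 6T16 of S_6. The discriminant of f is 6896128098304 = 2626048^2, a perfect square, so G is contained in A_6. The transitive groups of degree 6 contained in A_6 are: A_4 (6T4, order 12), S_4 (6T7, order 24), (C_3 x C_3) : C_4 (6T10, order 36), PSL(2,5) (6T12, order 60), A_6 (6T15, order 360). By Dedekind's theorem, for a prime p not dividing disc(f) the degrees of the irreducible factors of f mod p form the cycle type of an element of G. Factoring f modulo the 79 such primes p <= 421 (skipping 2, 23, 223, which divide the discriminant), each new pattern first appears at: mod 3: f = (x^3 + x^2 + x + 2)(x^3 + 2x^2 + 1), pattern 3+3; mod 5: f = (x^2 + 3x + 3)(x^4 + 2x^3 + x^2 + 2x + 3), pattern 4+2; mod 19: f = (x + 9)(x + 15)(x^2 + 16x + 13)(x^2 + 17x + 8), pattern 2+2+1+1; mod 347: f = (x + 3)(x + 5)(x + 81)(x + 167)(x + 186)(x + 252), pattern 1+1+1+1+1+1. No other pattern occurs in this range, so the set of observed cycle types is {3+3, 4+2, 2+2+1+1, 1+1+1+1+1+1}. The candidates containing elements of all these cycle types are S_4 (6T7) of order 24, (C_3 x C_3) : C_4 (6T10) of order 36, A_6 (6T15) of order 360; the others are excluded. The observed types are precisely the cycle types that occur in S_4 (6T7). Each of the other remaining candidates has further cycle types, and by the Chebotarev density theorem the matching factorization patterns would occur for a proportion of primes equal to their share of the group: (C_3 x C_3) : C_4 (6T10) additionally contains elements of type 3+1+1+1 (4 of its 36 elements, about 11% of primes); A_6 (6T15) additionally contains elements of type 5+1, 3+1+1+1 (184 of its 360 elements, about 51% of primes). None of the 79 primes tested shows any such pattern (for each of these groups the chance of that is below 10^-4), which rules them out. Hence G = S_4 (6T7), of order 24.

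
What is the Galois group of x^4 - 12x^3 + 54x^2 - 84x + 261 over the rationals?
A_4 (also written A4)

The polynomial is an irreducible quartic over Q and its discriminant is 4087812096 = 63936^2, a perfect square, so the Galois group is contained in A_4. The resolvent cubic y^3 - 54*y^2 - 36*y + 11736 is irreducible over Q. An irreducible resolvent with square discriminant gives A_4.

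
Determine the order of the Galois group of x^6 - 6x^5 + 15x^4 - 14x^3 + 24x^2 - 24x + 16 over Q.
The degree of the splitting field over Q equals the order of the Galois group, so first determine the group. The polynomial f is an irreducible sextic over Q, so G = Gal(f/Q) is one of the 16 transitive subgroups 6T1, ..., 6T16 of S_6. The discriminant of f is -1160950579200, which is not a perfect square, so G is not contained in A_6. The transitive groups of degree 6 not contained in A_6 are: C_6 (6T1, order 6), S_3 (6T2, order 6), D_6 (6T3, order 12), C_3 x S_3 (6T5, order 18), A_4 x C_2 (6T6, order 24), S_4 (6T8, order 24), S_3 x S_3 (6T9, order 36), S_4 x C_2 (6T11, order 48), (S_3 x S_3) : C_2 (6T13, order 72), PGL(2,5) (6T14, order 120), S_6 (6T16, order 720). By Dedekind's theorem, for a prime p not dividing disc(f) the degrees of the irreducible factors of f mod p form the cycle type of an element of G. Factoring f modulo the 23 such primes p <= 101 (skipping 2, 3, 5, which divide the discriminant), each new pattern first appears at: mod 7: f = (x^3 + 4x^2 + 2x + 5)(x^3 + 4x^2 + 4x + 6), pattern 3+3; mod 11: f = (x^2 + 4x + 5)(x^2 + 5x + 7)(x^2 + 7x + 8), pattern 2+2+2; mod 61: f = (x + 23)(x + 25)(x + 42)(x + 46)(x + 48)(x + 54), pattern 1+1+1+1+1+1. No other pattern occurs in this range, so the set of observed cycle types is {3+3, 2+2+2, 1+1+1+1+1+1}. The candidates containing elements of all these cycle types are C_6 (6T1) of order 6, S_3 (6T2) of order 6, D_6 (6T3) of order 12, C_3 x S_3 (6T5) of order 18, A_4 x C_2 (6T6) of order 24, S_4 (6T8) of order 24, S_3 x S_3 (6T9) of order 36, S_4 x C_2 (6T11) of order 48, (S_3 x S_3) : C_2 (6T13) of order 72, PGL(2,5) (6T14) of order 120, S_6 (6T16) of order 720; the others are excluded. The observed types are precisely the cycle types that occur in S_3 (6T2). Each of the other remaining candidates has further cycle types, and by the Chebotarev density theorem the matching factorization patterns would occur for a proportion of primes equal to their share of the group: C_6 (6T1) additionally contains elements of type 6 (2 of its 6 elements, about 33% of primes); D_6 (6T3) additionally contains elements of type 6, 2+2+1+1 (5 of its 12 elements, about 42% of primes); C_3 x S_3 (6T5) additionally contains elements of type 6, 3+1+1+1 (10 of its 18 elements, about 56% of primes); A_4 x C_2 (6T6) additionally contains elements of type 6, 2+2+1+1, 2+1+1+1+1 (14 of its 24 elements, about 58% of primes); S_4 (6T8) additionally contains elements of type 4+1+1, 2+2+1+1 (9 of its 24 elements, about 38% of primes); S_3 x S_3 (6T9) additionally contains elements of type 6, 3+1+1+1, 2+2+1+1 (25 of its 36 elements, about 69% of primes); S_4 x C_2 (6T11) additionally contains elements of type 6, 4+2, 4+1+1, 2+2+1+1, 2+1+1+1+1 (32 of its 48 elements, about 67% of primes); (S_3 x S_3) : C_2 (6T13) additionally contains elements of type 6, 4+2, 3+2+1, 3+1+1+1, 2+2+1+1, 2+1+1+1+1 (61 of its 72 elements, about 85% of primes); PGL(2,5) (6T14) additionally contains elements of type 6, 5+1, 4+1+1, 2+2+1+1 (89 of its 120 elements, about 74% of primes); S_6 (6T16) additionally contains elements of type 6, 5+1, 4+2, 4+1+1, 3+2+1, 3+1+1+1, 2+2+1+1, 2+1+1+1+1 (664 of its 720 elements, about 92% of primes). None of the 23 primes tested shows any such pattern (for each of these groups the chance of that is below 10^-4), which rules them out. Hence G = S_3 (6T2), of order 6. The Galois group S_3 (6T2) has order 6, so the splitting field has degree 6 over Q.

6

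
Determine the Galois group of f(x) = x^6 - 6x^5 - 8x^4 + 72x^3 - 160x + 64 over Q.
The polynomial f is an irreducible sextic over Q, so G = Gal(f/Q) is one of the 16 transitive subgroups 6T1, ..., 6T16 of S_6. The discriminant of f is 870211913777152, which is not a perfect square, so G is not contained in A_6. The transitive groups of degree 6 not contained in A_6 are: C_6 (6T1, order 6), S_3 (6T2, order 6), D_6 (6T3, order 12), C_3 x S_3 (6T5, order 18), A_4 x C_2 (6T6, order 24), S_4 (6T8, order 24), S_3 x S_3 (6T9, order 36), S_4 x C_2 (6T11, order 48), (S_3 x S_3) : C_2 (6T13, order 72), PGL(2,5) (6T14, order 120), S_6 (6T16, order 720). By Dedekind's theorem, for a prime p not dividing disc(f) the degrees of the irreducible factors of f mod p form the cycle type of an element of G. Factoring f modulo the 23 such primes p <= 97 (skipping 2, 37, which divide the discriminant), each new pattern first appears at: mod 3: f = (x^3 + x^2 + 2x + 1)(x^3 + 2x^2 + 1), pattern 3+3; mod 5: f = (x^2 + 3)(x^2 + x + 2)(x^2 + 3x + 4), pattern 2+2+2; mod 67: f = (x + 4)(x + 5)(x + 29)(x + 36)(x + 60)(x + 61), pattern 1+1+1+1+1+1. No other pattern occurs in this range, so the set of observed cycle types is {3+3, 2+2+2, 1+1+1+1+1+1}. The candidates containing elements of all these cycle types are C_6 (6T1) of order 6, S_3 (6T2) of order 6, D_6 (6T3) of order 12, C_3 x S_3 (6T5) of order 18, A_4 x C_2 (6T6) of order 24, S_4 (6T8) of order 24, S_3 x S_3 (6T9) of order 36, S_4 x C_2 (6T11) of order 48, (S_3 x S_3) : C_2 (6T13) of order 72, PGL(2,5) (6T14) of order 120, S_6 (6T16) of order 720; the others are excluded. The observed types are precisely the cycle types that occur in S_3 (6T2). Each of the other remaining candidates has further cycle types, and by the Chebotarev density theorem the matching factorization patterns would occur for a proportion of primes equal to their share of the group: C_6 (6T1) additionally contains elements of type 6 (2 of its 6 elements, about 33% of primes); D_6 (6T3) additionally contains elements of type 6, 2+2+1+1 (5 of its 12 elements, about 42% of primes); C_3 x S_3 (6T5) additionally contains elements of type 6, 3+1+1+1 (10 of its 18 elements, about 56% of primes); A_4 x C_2 (6T6) additionally contains elements of type 6, 2+2+1+1, 2+1+1+1+1 (14 of its 24 elements, about 58% of primes); S_4 (6T8) additionally contains elements of type 4+1+1, 2+2+1+1 (9 of its 24 elements, about 38% of primes); S_3 x S_3 (6T9) additionally contains elements of type 6, 3+1+1+1, 2+2+1+1 (25 of its 36 elements, about 69% of primes); S_4 x C_2 (6T11) additionally contains elements of type 6, 4+2, 4+1+1, 2+2+1+1, 2+1+1+1+1 (32 of its 48 elements, about 67% of primes); (S_3 x S_3) : C_2 (6T13) additionally contains elements of type 6, 4+2, 3+2+1, 3+1+1+1, 2+2+1+1, 2+1+1+1+1 (61 of its 72 elements, about 85% of primes); PGL(2,5) (6T14) additionally contains elements of type 6, 5+1, 4+1+1, 2+2+1+1 (89 of its 120 elements, about 74% of primes); S_6 (6T16) additionally contains elements of type 6, 5+1, 4+2, 4+1+1, 3+2+1, 3+1+1+1, 2+2+1+1, 2+1+1+1+1 (664 of its 720 elements, about 92% of primes). None of the 23 primes tested shows any such pattern (for each of these groups the chance of that is below 10^-4), which rules them out. Hence G = S_3 (6T2), of order 6.

S_3 (order 6)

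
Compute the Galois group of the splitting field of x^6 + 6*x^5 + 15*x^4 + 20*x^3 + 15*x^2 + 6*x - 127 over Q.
The polynomial f is an irreducible sextic over Q, so G = Gal(f/Q) is one of the 16 transitive subgroups 6T1, ..., 6T16 of S_6. The discriminant of f is 1603087953297408, which is not a perfect square, so G is not contained in A_6. The transitive groups of degree 6 not contained in A_6 are: C_6 (6T1, order 6), S_3 (6T2, order 6), D_6 (6T3, order 12), C_3 x S_3 (6T5, order 18), A_4 x C_2 (6T6, order 24), S_4 (6T8, order 24), S_3 x S_3 (6T9, order 36), S_4 x C_2 (6T11, order 48), (S_3 x S_3) : C_2 (6T13, order 72), PGL(2,5) (6T14, order 120), S_6 (6T16, order 720). By Dedekind's theorem, for a prime p not dividing disc(f) the degrees of the irreducible factors of f mod p form the cycle type of an element of G. Factoring f modulo the 79 such primes p <= 419 (skipping 2, 3, which divide the discriminant), each new pattern first appears at: mod 5: f = (x^2 + 2)(x^2 + 2x + 4)(x^2 + 4x + 1), pattern 2+2+2; mod 7: f = (x^3 + 3x^2 + 3x + 4)(x^3 + 3x^2 + 3x + 5), pattern 3+3; mod 13: f = (x^6 + 6x^5 + 2x^4 + 7x^3 + 2x^2 + 6x + 3), pattern 6; mod 17: f = (x + 8)(x + 11)(x^2 + 9x + 6)(x^2 + 12x + 9), pattern 2+2+1+1; mod 31: f = (x + 5)(x + 8)(x + 12)(x + 21)(x + 25)(x + 28), pattern 1+1+1+1+1+1. No other pattern occurs in this range, so the set of observed cycle types is {2+2+2, 3+3, 6, 2+2+1+1, 1+1+1+1+1+1}. The candidates containing elements of all these cycle types are D_6 (6T3) of order 12, A_4 x C_2 (6T6) of order 24, S_3 x S_3 (6T9) of order 36, S_4 x C_2 (6T11) of order 48, (S_3 x S_3) : C_2 (6T13) of order 72, PGL(2,5) (6T14) of order 120, S_6 (6T16) of order 720; the others are excluded. The observed types are precisely the cycle types that occur in D_6 (6T3). Each of the other remaining candidates has further cycle types, and by the Chebotarev density theorem the matching factorization patterns would occur for a proportion of primes equal to their share of the group: A_4 x C_2 (6T6) additionally contains elements of type 2+1+1+1+1 (3 of its 24 elements, about 12% of primes); S_3 x S_3 (6T9) additionally contains elements of type 3+1+1+1 (4 of its 36 elements, about 11% of primes); S_4 x C_2 (6T11) additionally contains elements of type 4+2, 4+1+1, 2+1+1+1+1 (15 of its 48 elements, about 31% of primes); (S_3 x S_3) : C_2 (6T13) additionally contains elements of type 4+2, 3+2+1, 3+1+1+1, 2+1+1+1+1 (40 of its 72 elements, about 56% of primes); PGL(2,5) (6T14) additionally contains elements of type 5+1, 4+1+1 (54 of its 120 elements, about 45% of primes); S_6 (6T16) additionally contains elements of type 5+1, 4+2, 4+1+1, 3+2+1, 3+1+1+1, 2+1+1+1+1 (499 of its 720 elements, about 69% of primes). None of the 79 primes tested shows any such pattern (for each of these groups the chance of that is below 10^-4), which rules them out. Hence G = D_6 (6T3), of order 12.

6T3: D_6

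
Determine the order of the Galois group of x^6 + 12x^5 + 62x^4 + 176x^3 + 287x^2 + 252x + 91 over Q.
12

The degree of the splitting field over Q equals the order of the Galois group, so first determine the group. The polynomial f is an irreducible sextic over Q, so G = Gal(f/Q) is one of the 16 transitive subgroups 6T1, ..., 6T16 of S_6. The discriminant of f is 153664 = 392^2, a perfect square, so G is contained in A_6. The transitive groups of degree 6 contained in A_6 are: A_4 (6T4, order 12), S_4 (6T7, order 24), (C_3 x C_3) : C_4 (6T10, order 36), PSL(2,5) (6T12, order 60), A_6 (6T15, order 360). By Dedekind's theorem, for a prime p not dividing disc(f) the degrees of the irreducible factors of f mod p form the cycle type of an element of G. Factoring f modulo the 33 such primes p <= 149 (skipping 2, 7, which divide the discriminant), each new pattern first appears at: mod 3: f = (x^3 + x^2 + x + 2)(x^3 + 2x^2 + 2x + 2), pattern 3+3; mod 13: f = (x)(x + 4)(x^2 + 4x + 2)(x^2 + 4x + 12), pattern 2+2+1+1. No other pattern occurs in this range, so the set of observed cycle types is {3+3, 2+2+1+1}. The candidates containing elements of all these cycle types are A_4 (6T4) of order 12, S_4 (6T7) of order 24, (C_3 x C_3) : C_4 (6T10) of order 36, PSL(2,5) (6T12) of order 60, A_6 (6T15) of order 360; the others are excluded. The observed types are precisely the cycle types that occur in A_4 (6T4) (apart from the identity). Each of the other remaining candidates has further cycle types, and by the Chebotarev density theorem the matching factorization patterns would occur for a proportion of primes equal to their share of the group: S_4 (6T7) additionally contains elements of type 4+2 (6 of its 24 elements, about 25% of primes); (C_3 x C_3) : C_4 (6T10) additionally contains elements of type 4+2, 3+1+1+1 (22 of its 36 elements, about 61% of primes); PSL(2,5) (6T12) additionally contains elements of type 5+1 (24 of its 60 elements, about 40% of primes); A_6 (6T15) additionally contains elements of type 5+1, 4+2, 3+1+1+1 (274 of its 360 elements, about 76% of primes). None of the 33 primes tested shows any such pattern (for each of these groups the chance of that is below 10^-4), which rules them out. Hence G = A_4 (6T4), of order 12. The Galois group A_4 (6T4) has order 12, so the splitting field has degree 12 over Q.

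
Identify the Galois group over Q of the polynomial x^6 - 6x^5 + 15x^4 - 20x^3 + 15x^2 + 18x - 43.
6T15: A_6

The polynomial f is an irreducible sextic over Q, so G = Gal(f/Q) is one of the 16 transitive subgroups 6T1, ..., 6T16 of S_6. The discriminant of f is 746496000000 = 864000^2, a perfect square, so G is contained in A_6. The transitive groups of degree 6 contained in A_6 are: A_4 (6T4, order 12), S_4 (6T7, order 24), (C_3 x C_3) : C_4 (6T10, order 36), PSL(2,5) (6T12, order 60), A_6 (6T15, order 360). By Dedekind's theorem, for a prime p not dividing disc(f) the degrees of the irreducible factors of f mod p form the cycle type of an element of G. Factoring f modulo the 6 such primes p <= 23 (skipping 2, 3, 5, which divide the discriminant), each new pattern first appears at: mod 7: f = (x + 2)(x^5 + 6x^4 + 3x^3 + 2x^2 + 4x + 3), pattern 5+1; mod 23: f = (x + 6)(x + 11)(x + 20)(x^3 + 3x^2 + 4x + 8), pattern 3+1+1+1. No other pattern occurs in this range, so the set of observed cycle types is {5+1, 3+1+1+1}. Among the candidates above, the only group containing elements of all these cycle types is A_6 (6T15) — each of A_4 (6T4), S_4 (6T7), (C_3 x C_3) : C_4 (6T10), PSL(2,5) (6T12) lacks at least one of them. Hence G = A_6 (6T15), of order 360.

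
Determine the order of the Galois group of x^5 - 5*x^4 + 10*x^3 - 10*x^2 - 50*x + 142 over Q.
The degree of the splitting field over Q equals the order of the Galois group, so first determine the group. The polynomial f is an irreducible quintic over Q, so G = Gal(f/Q) is a transitive subgroup of S_5: one of C_5 (5T1, order 5), D_5 (5T2, order 10), F_20 (5T3, order 20), A_5 (5T4, order 60) or S_5 (5T5, order 120). The discriminant of f is 58564000000 = 242000^2, a perfect square, so G is contained in A_5. The transitive groups of degree 5 contained in A_5 are: C_5 (5T1, order 5), D_5 (5T2, order 10), A_5 (5T4, order 60). By Dedekind's theorem, for a prime p not dividing disc(f) the degrees of the irreducible factors of f mod p form the cycle type of an element of G. Factoring f modulo the 3 such primes p <= 13 (skipping 2, 5, 11, which divide the discriminant), each new pattern first appears at: mod 3: f = (x^5 + x^4 + x^3 + 2x^2 + x + 1), pattern 5; mod 13: f = (x + 5)(x + 7)(x^3 + 9x^2 + 10x + 10), pattern 3+1+1. No other pattern occurs in this range, so the set of observed cycle types is {5, 3+1+1}. Among the candidates above, the only group containing elements of all these cycle types is A_5 (5T4) — each of C_5 (5T1), D_5 (5T2) lacks at least one of them. Hence G = A_5 (5T4), of order 60. The Galois group A_5 (5T4) has order 60, so the splitting field has degree 60 over Q.

60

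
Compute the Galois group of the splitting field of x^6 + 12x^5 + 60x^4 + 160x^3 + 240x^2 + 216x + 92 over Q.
The polynomial f is an irreducible sextic over Q, so G = Gal(f/Q) is one of the 16 transitive subgroups 6T1, ..., 6T16 of S_6. The discriminant of f is 746496000000 = 864000^2, a perfect square, so G is contained in A_6. The transitive groups of degree 6 contained in A_6 are: A_4 (6T4, order 12), S_4 (6T7, order 24), (C_3 x C_3) : C_4 (6T10, order 36), PSL(2,5) (6T12, order 60), A_6 (6T15, order 360). By Dedekind's theorem, for a prime p not dividing disc(f) the degrees of the irreducible factors of f mod p form the cycle type of an element of G. Factoring f modulo the 6 such primes p <= 23 (skipping 2, 3, 5, which divide the discriminant), each new pattern first appears at: mod 7: f = (x + 5)(x^5 + 4x^3 + 2x + 3), pattern 5+1; mod 23: f = (x)(x + 9)(x + 14)(x^3 + 12x^2 + 3x + 5), pattern 3+1+1+1. No other pattern occurs in this range, so the set of observed cycle types is {5+1, 3+1+1+1}. Among the candidates above, the only group containing elements of all these cycle types is A_6 (6T15) — each of A_4 (6T4), S_4 (6T7), (C_3 x C_3) : C_4 (6T10), PSL(2,5) (6T12) lacks at least one of them. Hence G = A_6 (6T15), of order 360.

A_6, the alternating group on 6 letters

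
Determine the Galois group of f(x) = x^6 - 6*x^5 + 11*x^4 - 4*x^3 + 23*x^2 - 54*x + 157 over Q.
The polynomial f is an irreducible sextic over Q, so G = Gal(f/Q) is one of the 16 transitive subgroups 6T1, ..., 6T16 of S_6. The discriminant of f is -5497558138880000, which is not a perfect square, so G is not contained in A_6. The transitive groups of degree 6 not contained in A_6 are: C_6 (6T1, order 6), S_3 (6T2, order 6), D_6 (6T3, order 12), C_3 x S_3 (6T5, order 18), A_4 x C_2 (6T6, order 24), S_4 (6T8, order 24), S_3 x S_3 (6T9, order 36), S_4 x C_2 (6T11, order 48), (S_3 x S_3) : C_2 (6T13, order 72), PGL(2,5) (6T14, order 120), S_6 (6T16, order 720). By Dedekind's theorem, for a prime p not dividing disc(f) the degrees of the irreducible factors of f mod p form the cycle type of an element of G. Factoring f modulo the 22 such primes p <= 89 (skipping 2, 5, which divide the discriminant), each new pattern first appears at: mod 3: f = (x^3 + x^2 + x + 2)(x^3 + 2x^2 + 2x + 2), pattern 3+3; mod 7: f = (x^2 + 2)(x^2 + 3x + 6)(x^2 + 5x + 2), pattern 2+2+2; mod 13: f = (x + 4)(x + 7)(x^4 + 9x^3 + x^2 + 6x + 7), pattern 4+1+1; mod 43: f = (x + 18)(x + 23)(x^2 + 41x + 17)(x^2 + 41x + 41), pattern 2+2+1+1. No other pattern occurs in this range, so the set of observed cycle types is {3+3, 2+2+2, 4+1+1, 2+2+1+1}. The candidates containing elements of all these cycle types are S_4 (6T8) of order 24, S_4 x C_2 (6T11) of order 48, PGL(2,5) (6T14) of order 120, S_6 (6T16) of order 720; the others are excluded. The observed types are precisely the cycle types that occur in S_4 (6T8) (apart from the identity). Each of the other remaining candidates has further cycle types, and by the Chebotarev density theorem the matching factorization patterns would occur for a proportion of primes equal to their share of the group: S_4 x C_2 (6T11) additionally contains elements of type 6, 4+2, 2+1+1+1+1 (17 of its 48 elements, about 35% of primes); PGL(2,5) (6T14) additionally contains elements of type 6, 5+1 (44 of its 120 elements, about 37% of primes); S_6 (6T16) additionally contains elements of type 6, 5+1, 4+2, 3+2+1, 3+1+1+1, 2+1+1+1+1 (529 of its 720 elements, about 73% of primes). None of the 22 primes tested shows any such pattern (for each of these groups the chance of that is below 10^-4), which rules them out. Hence G = S_4 (6T8), of order 24.

6T8: S_4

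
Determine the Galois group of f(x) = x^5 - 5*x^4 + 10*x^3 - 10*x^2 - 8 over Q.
D_5 (also written D5)

The polynomial f is an irreducible quintic over Q, so G = Gal(f/Q) is a transitive subgroup of S_5: one of C_5 (5T1, order 5), D_5 (5T2, order 10), F_20 (5T3, order 20), A_5 (5T4, order 60) or S_5 (5T5, order 120). The discriminant of f is 64000000 = 8000^2, a perfect square, so G is contained in A_5. The transitive groups of degree 5 contained in A_5 are: C_5 (5T1, order 5), D_5 (5T2, order 10), A_5 (5T4, order 60). By Dedekind's theorem, for a prime p not dividing disc(f) the degrees of the irreducible factors of f mod p form the cycle type of an element of G. Factoring f modulo the 23 such primes p <= 97 (skipping 2, 5, which divide the discriminant), each new pattern first appears at: mod 3: f = (x + 2)(x^2 + 1)(x^2 + 2x + 2), pattern 2+2+1; mod 7: f = (x^5 + 2x^4 + 3x^3 + 4x^2 + 6), pattern 5. No other pattern occurs in this range, so the set of observed cycle types is {2+2+1, 5}. The candidates containing elements of all these cycle types are D_5 (5T2) of order 10, A_5 (5T4) of order 60; the others are excluded. The observed types are precisely the cycle types that occur in D_5 (5T2) (apart from the identity). Each of the other remaining candidates has further cycle types, and by the Chebotarev density theorem the matching factorization patterns would occur for a proportion of primes equal to their share of the group: A_5 (5T4) additionally contains elements of type 3+1+1 (20 of its 60 elements, about 33% of primes). None of the 23 primes tested shows any such pattern (for each of these groups the chance of that is below 10^-4), which rules them out. Hence G = D_5 (5T2), of order 10.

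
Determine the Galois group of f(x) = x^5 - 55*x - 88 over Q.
A_5

The polynomial f is an irreducible quintic over Q, so G = Gal(f/Q) is a transitive subgroup of S_5: one of C_5 (5T1, order 5), D_5 (5T2, order 10), F_20 (5T3, order 20), A_5 (5T4, order 60) or S_5 (5T5, order 120). The discriminant of f is 58564000000 = 242000^2, a perfect square, so G is contained in A_5. The transitive groups of degree 5 contained in A_5 are: C_5 (5T1, order 5), D_5 (5T2, order 10), A_5 (5T4, order 60). By Dedekind's theorem, for a prime p not dividing disc(f) the degrees of the irreducible factors of f mod p form the cycle type of an element of G. Factoring f modulo the 3 such primes p <= 13 (skipping 2, 5, 11, which divide the discriminant), each new pattern first appears at: mod 3: f = (x^5 + 2x + 2), pattern 5; mod 13: f = (x + 5)(x + 7)(x^3 + x^2 + 5x + 9), pattern 3+1+1. No other pattern occurs in this range, so the set of observed cycle types is {5, 3+1+1}. Among the candidates above, the only group containing elements of all these cycle types is A_5 (5T4) — each of C_5 (5T1), D_5 (5T2) lacks at least one of them. Hence G = A_5 (5T4), of order 60.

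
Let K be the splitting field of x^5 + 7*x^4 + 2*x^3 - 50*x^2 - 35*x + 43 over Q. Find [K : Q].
The degree of the splitting field over Q equals the order of the Galois group, so first determine the group. The polynomial f is an irreducible quintic over Q, so G = Gal(f/Q) is a transitive subgroup of S_5: one of C_5 (5T1, order 5), D_5 (5T2, order 10), F_20 (5T3, order 20), A_5 (5T4, order 60) or S_5 (5T5, order 120). The discriminant of f is 15352201216 = 123904^2, a perfect square, so G is contained in A_5. The transitive groups of degree 5 contained in A_5 are: C_5 (5T1, order 5), D_5 (5T2, order 10), A_5 (5T4, order 60). By Dedekind's theorem, for a prime p not dividing disc(f) the degrees of the irreducible factors of f mod p form the cycle type of an element of G. Factoring f modulo the 14 such primes p <= 53 (skipping 2, 11, which divide the discriminant), each new pattern first appears at: mod 3: f = (x^5 + x^4 + 2x^3 + x^2 + x + 1), pattern 5; mod 23: f = (x + 2)(x + 4)(x + 12)(x + 16)(x + 19), pattern 1+1+1+1+1. No other pattern occurs in this range, so the set of observed cycle types is {5, 1+1+1+1+1}. The candidates containing elements of all these cycle types are C_5 (5T1) of order 5, D_5 (5T2) of order 10, A_5 (5T4) of order 60; the others are excluded. The observed types are precisely the cycle types that occur in C_5 (5T1). Each of the other remaining candidates has further cycle types, and by the Chebotarev density theorem the matching factorization patterns would occur for a proportion of primes equal to their share of the group: D_5 (5T2) additionally contains elements of type 2+2+1 (5 of its 10 elements, about 50% of primes); A_5 (5T4) additionally contains elements of type 3+1+1, 2+2+1 (35 of its 60 elements, about 58% of primes). None of the 14 primes tested shows any such pattern (for each of these groups the chance of that is below 10^-4), which rules them out. Hence G = C_5 (5T1), of order 5. The Galois group C_5 (5T1) has order 5, so the splitting field has degree 5 over Q.

5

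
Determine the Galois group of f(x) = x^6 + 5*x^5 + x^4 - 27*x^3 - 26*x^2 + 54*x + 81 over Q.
The polynomial f is an irreducible sextic over Q, so G = Gal(f/Q) is one of the 16 transitive subgroups 6T1, ..., 6T16 of S_6. The discriminant of f is 1064390625 = 32625^2, a perfect square, so G is contained in A_6. The transitive groups of degree 6 contained in A_6 are: A_4 (6T4, order 12), S_4 (6T7, order 24), (C_3 x C_3) : C_4 (6T10, order 36), PSL(2,5) (6T12, order 60), A_6 (6T15, order 360). By Dedekind's theorem, for a prime p not dividing disc(f) the degrees of the irreducible factors of f mod p form the cycle type of an element of G. Factoring f modulo the 19 such primes p <= 79 (skipping 3, 5, 29, which divide the discriminant), each new pattern first appears at: mod 2: f = (x^2 + x + 1)(x^4 + x + 1), pattern 4+2; mod 11: f = (x^3 + 2x^2 + 9x + 9)(x^3 + 3x^2 + 8x + 9), pattern 3+3; mod 19: f = (x + 8)(x + 12)(x^2 + 8x + 13)(x^2 + 15x + 15), pattern 2+2+1+1; mod 61: f = (x + 6)(x + 53)(x + 57)(x^3 + 11x^2 + 46x + 9), pattern 3+1+1+1. No other pattern occurs in this range, so the set of observed cycle types is {4+2, 3+3, 2+2+1+1, 3+1+1+1}. The candidates containing elements of all these cycle types are (C_3 x C_3) : C_4 (6T10) of order 36, A_6 (6T15) of order 360; the others are excluded. The observed types are precisely the cycle types that occur in (C_3 x C_3) : C_4 (6T10) (apart from the identity). Each of the other remaining candidates has further cycle types, and by the Chebotarev density theorem the matching factorization patterns would occur for a proportion of primes equal to their share of the group: A_6 (6T15) additionally contains elements of type 5+1 (144 of its 360 elements, about 40% of primes). None of the 19 primes tested shows any such pattern (for each of these groups the chance of that is below 10^-4), which rules them out. Hence G = (C_3 x C_3) : C_4 (6T10), of order 36.

(C_3 x C_3) : C_4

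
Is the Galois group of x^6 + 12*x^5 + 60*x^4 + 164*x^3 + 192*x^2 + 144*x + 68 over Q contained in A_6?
The polynomial is irreducible of degree 6 over Q. Its discriminant is 5114284084297728, which is not a perfect square. A Galois group lies in the alternating group exactly when the discriminant is a square in Q, so the Galois group (D_6) is not contained in A_6.

No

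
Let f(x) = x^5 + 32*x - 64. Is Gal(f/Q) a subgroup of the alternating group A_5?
No

The polynomial is irreducible of degree 5 over Q. Its discriminant is 61018734592, which is not a perfect square. A Galois group lies in the alternating group exactly when the discriminant is a square in Q, so the Galois group (S_5) is not contained in A_5.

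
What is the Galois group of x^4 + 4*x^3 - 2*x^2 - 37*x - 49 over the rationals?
The polynomial is an irreducible quartic over Q and its discriminant is -1766203, which is not a perfect square, so the Galois group is not contained in A_4. The resolvent cubic y^3 + 2*y^2 + 48*y - 193 is irreducible over Q. An irreducible resolvent with non-square discriminant gives S_4.

S_4 (also written S4)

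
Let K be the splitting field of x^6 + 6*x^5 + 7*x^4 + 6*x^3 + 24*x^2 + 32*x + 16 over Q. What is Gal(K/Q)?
S_4 (also written S4+)

The polynomial f is an irreducible sextic over Q, so G = Gal(f/Q) is one of the 16 transitive subgroups 6T1, ..., 6T16 of S_6. The discriminant of f is 454513278976 = 674176^2, a perfect square, so G is contained in A_6. The transitive groups of degree 6 contained in A_6 are: A_4 (6T4, order 12), S_4 (6T7, order 24), (C_3 x C_3) : C_4 (6T10, order 36), PSL(2,5) (6T12, order 60), A_6 (6T15, order 360). By Dedekind's theorem, for a prime p not dividing disc(f) the degrees of the irreducible factors of f mod p form the cycle type of an element of G. Factoring f modulo the 79 such primes p <= 421 (skipping 2, 23, 229, which divide the discriminant), each new pattern first appears at: mod 3: f = (x^3 + x^2 + 2x + 1)(x^3 + 2x^2 + 1), pattern 3+3; mod 7: f = (x^2 + x + 6)(x^4 + 5x^3 + 3x^2 + x + 5), pattern 4+2; mod 29: f = (x + 13)(x + 21)(x^2 + 3x + 12)(x^2 + 27x + 13), pattern 2+2+1+1; mod 193: f = (x + 58)(x + 65)(x + 85)(x + 98)(x + 130)(x + 149), pattern 1+1+1+1+1+1. No other pattern occurs in this range, so the set of observed cycle types is {3+3, 4+2, 2+2+1+1, 1+1+1+1+1+1}. The candidates containing elements of all these cycle types are S_4 (6T7) of order 24, (C_3 x C_3) : C_4 (6T10) of order 36, A_6 (6T15) of order 360; the others are excluded. The observed types are precisely the cycle types that occur in S_4 (6T7). Each of the other remaining candidates has further cycle types, and by the Chebotarev density theorem the matching factorization patterns would occur for a proportion of primes equal to their share of the group: (C_3 x C_3) : C_4 (6T10) additionally contains elements of type 3+1+1+1 (4 of its 36 elements, about 11% of primes); A_6 (6T15) additionally contains elements of type 5+1, 3+1+1+1 (184 of its 360 elements, about 51% of primes). None of the 79 primes tested shows any such pattern (for each of these groups the chance of that is below 10^-4), which rules them out. Hence G = S_4 (6T7), of order 24.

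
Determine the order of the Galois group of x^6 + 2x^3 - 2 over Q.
36

The degree of the splitting field over Q equals the order of the Galois group, so first determine the group. The polynomial f is an irreducible sextic over Q, so G = Gal(f/Q) is one of the 16 transitive subgroups 6T1, ..., 6T16 of S_6. The discriminant of f is 5038848, which is not a perfect square, so G is not contained in A_6. The transitive groups of degree 6 not contained in A_6 are: C_6 (6T1, order 6), S_3 (6T2, order 6), D_6 (6T3, order 12), C_3 x S_3 (6T5, order 18), A_4 x C_2 (6T6, order 24), S_4 (6T8, order 24), S_3 x S_3 (6T9, order 36), S_4 x C_2 (6T11, order 48), (S_3 x S_3) : C_2 (6T13, order 72), PGL(2,5) (6T14, order 120), S_6 (6T16, order 720). By Dedekind's theorem, for a prime p not dividing disc(f) the degrees of the irreducible factors of f mod p form the cycle type of an element of G. Factoring f modulo the 23 such primes p <= 97 (skipping 2, 3, which divide the discriminant), each new pattern first appears at: mod 5: f = (x^6 + 2x^3 + 3), pattern 6; mod 11: f = (x + 6)(x + 8)(x^2 + 3x + 9)(x^2 + 5x + 3), pattern 2+2+1+1; mod 13: f = (x + 7)(x + 8)(x + 11)(x^3 + 10), pattern 3+1+1+1; mod 31: f = (x^2 + 17x + 27)(x^2 + 22x + 11)(x^2 + 23x + 24), pattern 2+2+2; mod 97: f = (x^3 + 11)(x^3 + 88), pattern 3+3. No other pattern occurs in this range, so the set of observed cycle types is {6, 2+2+1+1, 3+1+1+1, 2+2+2, 3+3}. The candidates containing elements of all these cycle types are S_3 x S_3 (6T9) of order 36, (S_3 x S_3) : C_2 (6T13) of order 72, S_6 (6T16) of order 720; the others are excluded. The observed types are precisely the cycle types that occur in S_3 x S_3 (6T9) (apart from the identity). Each of the other remaining candidates has further cycle types, and by the Chebotarev density theorem the matching factorization patterns would occur for a proportion of primes equal to their share of the group: (S_3 x S_3) : C_2 (6T13) additionally contains elements of type 4+2, 3+2+1, 2+1+1+1+1 (36 of its 72 elements, about 50% of primes); S_6 (6T16) additionally contains elements of type 5+1, 4+2, 4+1+1, 3+2+1, 2+1+1+1+1 (459 of its 720 elements, about 64% of primes). None of the 23 primes tested shows any such pattern (for each of these groups the chance of that is below 10^-4), which rules them out. Hence G = S_3 x S_3 (6T9), of order 36. The Galois group S_3 x S_3 (6T9) has order 36, so the splitting field has degree 36 over Q.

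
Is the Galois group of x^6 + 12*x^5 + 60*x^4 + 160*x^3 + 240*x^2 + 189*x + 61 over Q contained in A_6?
No

The polynomial is irreducible of degree 6 over Q. Its discriminant is -9059283, which is not a perfect square. A Galois group lies in the alternating group exactly when the discriminant is a square in Q, so the Galois group ((S_3 x S_3) : C_2) is not contained in A_6.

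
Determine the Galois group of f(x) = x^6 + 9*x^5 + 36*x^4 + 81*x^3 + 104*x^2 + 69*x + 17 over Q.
The polynomial f is an irreducible sextic over Q, so G = Gal(f/Q) is one of the 16 transitive subgroups 6T1, ..., 6T16 of S_6. The discriminant of f is 810448, which is not a perfect square, so G is not contained in A_6. The transitive groups of degree 6 not contained in A_6 are: C_6 (6T1, order 6), S_3 (6T2, order 6), D_6 (6T3, order 12), C_3 x S_3 (6T5, order 18), A_4 x C_2 (6T6, order 24), S_4 (6T8, order 24), S_3 x S_3 (6T9, order 36), S_4 x C_2 (6T11, order 48), (S_3 x S_3) : C_2 (6T13, order 72), PGL(2,5) (6T14, order 120), S_6 (6T16, order 720). By Dedekind's theorem, for a prime p not dividing disc(f) the degrees of the irreducible factors of f mod p form the cycle type of an element of G. Factoring f modulo the 22 such primes p <= 89 (skipping 2, 37, which divide the discriminant), each new pattern first appears at: mod 3: f = (x^3 + x^2 + 2x + 1)(x^3 + 2x^2 + 2x + 2), pattern 3+3; mod 5: f = (x^2 + 2x + 4)(x^2 + 3x + 4)(x^2 + 4x + 2), pattern 2+2+2; mod 17: f = (x)(x + 3)(x^4 + 6x^3 + x^2 + 10x + 6), pattern 4+1+1; mod 67: f = (x + 6)(x + 64)(x^2 + 3x + 42)(x^2 + 3x + 52), pattern 2+2+1+1. No other pattern occurs in this range, so the set of observed cycle types is {3+3, 2+2+2, 4+1+1, 2+2+1+1}. The candidates containing elements of all these cycle types are S_4 (6T8) of order 24, S_4 x C_2 (6T11) of order 48, PGL(2,5) (6T14) of order 120, S_6 (6T16) of order 720; the others are excluded. The observed types are precisely the cycle types that occur in S_4 (6T8) (apart from the identity). Each of the other remaining candidates has further cycle types, and by the Chebotarev density theorem the matching factorization patterns would occur for a proportion of primes equal to their share of the group: S_4 x C_2 (6T11) additionally contains elements of type 6, 4+2, 2+1+1+1+1 (17 of its 48 elements, about 35% of primes); PGL(2,5) (6T14) additionally contains elements of type 6, 5+1 (44 of its 120 elements, about 37% of primes); S_6 (6T16) additionally contains elements of type 6, 5+1, 4+2, 3+2+1, 3+1+1+1, 2+1+1+1+1 (529 of its 720 elements, about 73% of primes). None of the 22 primes tested shows any such pattern (for each of these groups the chance of that is below 10^-4), which rules them out. Hence G = S_4 (6T8), of order 24.

S_4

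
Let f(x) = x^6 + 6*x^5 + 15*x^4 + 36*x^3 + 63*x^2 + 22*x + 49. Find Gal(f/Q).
S_6 (also written S6)

The polynomial f is an irreducible sextic over Q, so G = Gal(f/Q) is one of the 16 transitive subgroups 6T1, ..., 6T16 of S_6. The discriminant of f is -46741055340544, which is not a perfect square, so G is not contained in A_6. The transitive groups of degree 6 not contained in A_6 are: C_6 (6T1, order 6), S_3 (6T2, order 6), D_6 (6T3, order 12), C_3 x S_3 (6T5, order 18), A_4 x C_2 (6T6, order 24), S_4 (6T8, order 24), S_3 x S_3 (6T9, order 36), S_4 x C_2 (6T11, order 48), (S_3 x S_3) : C_2 (6T13, order 72), PGL(2,5) (6T14, order 120), S_6 (6T16, order 720). By Dedekind's theorem, for a prime p not dividing disc(f) the degrees of the irreducible factors of f mod p form the cycle type of an element of G. Factoring f modulo the 3 such primes p <= 7 (skipping 2, which divides the discriminant), each new pattern first appears at: mod 3: f = (x + 2)(x^2 + 2x + 2)(x^3 + 2x^2 + x + 1), pattern 3+2+1; mod 5: f = (x^3 + x + 4)(x^3 + x^2 + 4x + 1), pattern 3+3; mod 7: f = (x)(x^5 + 6x^4 + x^3 + x^2 + 1), pattern 5+1. No other pattern occurs in this range, so the set of observed cycle types is {3+2+1, 3+3, 5+1}. Among the candidates above, the only group containing elements of all these cycle types is S_6 (6T16); every other candidate lacks at least one of them. Hence G = S_6 (6T16), of order 720.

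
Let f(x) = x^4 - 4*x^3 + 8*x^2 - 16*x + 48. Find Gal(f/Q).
A_4, the alternating group on 4 letters

The polynomial is an irreducible quartic over Q and its discriminant is 12845056 = 3584^2, a perfect square, so the Galois group is contained in A_4. The resolvent cubic y^3 - 8*y^2 - 128*y + 512 is irreducible over Q. An irreducible resolvent with square discriminant gives A_4.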